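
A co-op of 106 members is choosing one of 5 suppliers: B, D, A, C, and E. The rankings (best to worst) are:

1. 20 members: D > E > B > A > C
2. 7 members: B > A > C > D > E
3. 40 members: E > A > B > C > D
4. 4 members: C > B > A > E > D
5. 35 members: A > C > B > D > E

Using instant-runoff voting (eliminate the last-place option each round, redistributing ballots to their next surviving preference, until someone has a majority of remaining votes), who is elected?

E

Round 1: B 7, D 20, A 35, C 4, E 40. Eliminate C.
Round 2: B 11, D 20, A 35, E 40. Eliminate B.
Round 3: D 20, A 46, E 40. Eliminate D.
Round 4: A 46, E 60. E has a majority.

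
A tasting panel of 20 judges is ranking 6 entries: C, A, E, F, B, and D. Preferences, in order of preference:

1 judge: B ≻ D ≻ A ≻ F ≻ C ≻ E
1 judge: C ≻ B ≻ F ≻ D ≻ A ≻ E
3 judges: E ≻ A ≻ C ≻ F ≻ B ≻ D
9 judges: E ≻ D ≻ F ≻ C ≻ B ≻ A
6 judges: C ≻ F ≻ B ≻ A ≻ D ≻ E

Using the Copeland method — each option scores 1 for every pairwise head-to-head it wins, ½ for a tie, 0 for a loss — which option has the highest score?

E

C: beats A and B; ties F and D; loses to E → score 3.
A: loses to C, E, F, B, and D → score 0.
E: beats C, A, F, B, and D → score 5.
F: beats A and B; ties C and D; loses to E → score 3.
B: beats A and D; loses to C, E, and F → score 2.
D: beats A; ties C and F; loses to E and B → score 2.
E has the best pairwise record.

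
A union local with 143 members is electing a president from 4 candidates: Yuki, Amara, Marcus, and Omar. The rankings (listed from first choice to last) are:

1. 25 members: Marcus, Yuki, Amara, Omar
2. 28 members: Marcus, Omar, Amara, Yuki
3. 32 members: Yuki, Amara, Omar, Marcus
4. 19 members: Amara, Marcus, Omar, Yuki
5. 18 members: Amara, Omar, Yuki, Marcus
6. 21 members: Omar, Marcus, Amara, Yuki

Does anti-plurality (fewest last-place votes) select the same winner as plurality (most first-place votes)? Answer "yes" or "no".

Anti-plurality — last-place votes: Yuki 68, Amara 0, Marcus 50, Omar 25. Winner: Amara.
Plurality — first-place votes: Yuki 32, Amara 37, Marcus 53, Omar 21. Winner: Marcus.
The two methods disagree.

no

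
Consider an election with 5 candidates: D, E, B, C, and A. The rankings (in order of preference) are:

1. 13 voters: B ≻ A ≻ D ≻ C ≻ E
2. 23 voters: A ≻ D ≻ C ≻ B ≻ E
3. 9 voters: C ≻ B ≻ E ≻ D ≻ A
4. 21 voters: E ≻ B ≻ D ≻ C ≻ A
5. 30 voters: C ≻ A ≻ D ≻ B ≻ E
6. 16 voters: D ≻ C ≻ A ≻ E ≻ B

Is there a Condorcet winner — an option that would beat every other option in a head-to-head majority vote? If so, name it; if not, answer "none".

Checking pairwise contests:
A beats D 66–46.
D beats E 82–30.
D beats B 69–43.
D beats C 73–39.
C beats A 76–36.
Every option loses at least one head-to-head, so there is no Condorcet winner.

none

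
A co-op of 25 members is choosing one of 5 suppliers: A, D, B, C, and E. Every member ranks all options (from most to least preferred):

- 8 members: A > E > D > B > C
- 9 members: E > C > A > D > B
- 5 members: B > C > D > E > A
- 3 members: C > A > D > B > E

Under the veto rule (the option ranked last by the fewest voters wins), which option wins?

Last-place votes: A 5, D 0, B 9, C 8, E 3.
D is ranked last by the fewest voters, so D wins.

D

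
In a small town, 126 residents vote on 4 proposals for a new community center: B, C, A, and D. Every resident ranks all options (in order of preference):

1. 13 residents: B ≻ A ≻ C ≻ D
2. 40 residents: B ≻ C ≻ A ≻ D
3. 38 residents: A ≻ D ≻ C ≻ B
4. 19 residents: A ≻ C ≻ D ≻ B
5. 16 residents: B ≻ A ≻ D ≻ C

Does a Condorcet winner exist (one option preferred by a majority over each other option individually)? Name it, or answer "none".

B vs C: 69–57 for B.
B vs A: 69–57 for B.
B vs D: 69–57 for B.
B beats every other option head-to-head.

B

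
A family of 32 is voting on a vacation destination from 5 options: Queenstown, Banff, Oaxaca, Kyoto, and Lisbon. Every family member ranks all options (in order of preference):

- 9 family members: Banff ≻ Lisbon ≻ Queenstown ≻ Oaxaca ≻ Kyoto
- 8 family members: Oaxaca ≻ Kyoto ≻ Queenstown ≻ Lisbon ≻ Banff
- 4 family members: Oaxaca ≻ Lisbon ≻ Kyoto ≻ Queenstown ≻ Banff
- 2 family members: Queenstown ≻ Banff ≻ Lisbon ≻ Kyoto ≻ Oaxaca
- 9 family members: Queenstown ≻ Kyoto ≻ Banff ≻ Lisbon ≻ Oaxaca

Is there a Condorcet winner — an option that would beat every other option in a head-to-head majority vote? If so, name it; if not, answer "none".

Queenstown vs Banff: 23–9 for Queenstown.
Queenstown vs Oaxaca: 20–12 for Queenstown.
Queenstown vs Kyoto: 20–12 for Queenstown.
Queenstown vs Lisbon: 19–13 for Queenstown.
Queenstown beats every other option head-to-head.

Queenstown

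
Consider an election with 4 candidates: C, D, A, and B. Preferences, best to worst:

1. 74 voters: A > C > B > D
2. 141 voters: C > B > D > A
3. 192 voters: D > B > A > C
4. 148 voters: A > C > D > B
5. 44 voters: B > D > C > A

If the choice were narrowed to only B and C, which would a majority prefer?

C

Voters preferring B to C: 236; preferring C to B: 363.
C wins the head-to-head.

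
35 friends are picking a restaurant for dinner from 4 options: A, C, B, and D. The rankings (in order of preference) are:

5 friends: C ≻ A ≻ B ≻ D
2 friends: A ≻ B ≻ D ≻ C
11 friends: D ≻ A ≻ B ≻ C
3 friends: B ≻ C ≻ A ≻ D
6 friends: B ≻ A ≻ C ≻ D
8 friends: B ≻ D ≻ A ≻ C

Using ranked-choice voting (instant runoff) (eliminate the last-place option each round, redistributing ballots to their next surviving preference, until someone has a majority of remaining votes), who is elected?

Round 1: A 2, C 5, B 17, D 11. Eliminate A.
Round 2: C 5, B 19, D 11. B has a majority.

B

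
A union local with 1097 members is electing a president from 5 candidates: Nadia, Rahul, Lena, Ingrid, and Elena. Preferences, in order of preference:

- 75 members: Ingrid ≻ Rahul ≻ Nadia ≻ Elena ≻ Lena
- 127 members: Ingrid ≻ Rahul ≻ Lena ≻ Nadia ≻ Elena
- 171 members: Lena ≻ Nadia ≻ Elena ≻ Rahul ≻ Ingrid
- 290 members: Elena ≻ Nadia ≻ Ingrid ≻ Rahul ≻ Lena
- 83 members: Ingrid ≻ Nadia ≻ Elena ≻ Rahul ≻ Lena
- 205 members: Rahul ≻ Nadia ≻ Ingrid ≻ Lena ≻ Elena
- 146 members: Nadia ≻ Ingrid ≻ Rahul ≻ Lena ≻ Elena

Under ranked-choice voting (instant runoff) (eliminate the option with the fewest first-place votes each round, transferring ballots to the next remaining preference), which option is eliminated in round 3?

Rahul

Round 1: Nadia 146, Rahul 205, Lena 171, Ingrid 285, Elena 290. Eliminate Nadia.
Round 2: Rahul 205, Lena 171, Ingrid 431, Elena 290. Eliminate Lena.
Round 3: Rahul 205, Ingrid 431, Elena 461. Eliminate Rahul.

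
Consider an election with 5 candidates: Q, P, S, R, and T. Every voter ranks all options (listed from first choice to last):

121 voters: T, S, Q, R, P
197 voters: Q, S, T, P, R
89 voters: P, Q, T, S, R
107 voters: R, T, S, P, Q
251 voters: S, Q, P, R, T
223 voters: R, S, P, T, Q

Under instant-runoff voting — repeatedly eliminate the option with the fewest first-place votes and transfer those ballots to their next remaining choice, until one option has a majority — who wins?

S

Round 1: Q 197, P 89, S 251, R 330, T 121. Eliminate P.
Round 2: Q 286, S 251, R 330, T 121. Eliminate T.
Round 3: Q 286, S 372, R 330. Eliminate Q.
Round 4: S 658, R 330. S has a majority.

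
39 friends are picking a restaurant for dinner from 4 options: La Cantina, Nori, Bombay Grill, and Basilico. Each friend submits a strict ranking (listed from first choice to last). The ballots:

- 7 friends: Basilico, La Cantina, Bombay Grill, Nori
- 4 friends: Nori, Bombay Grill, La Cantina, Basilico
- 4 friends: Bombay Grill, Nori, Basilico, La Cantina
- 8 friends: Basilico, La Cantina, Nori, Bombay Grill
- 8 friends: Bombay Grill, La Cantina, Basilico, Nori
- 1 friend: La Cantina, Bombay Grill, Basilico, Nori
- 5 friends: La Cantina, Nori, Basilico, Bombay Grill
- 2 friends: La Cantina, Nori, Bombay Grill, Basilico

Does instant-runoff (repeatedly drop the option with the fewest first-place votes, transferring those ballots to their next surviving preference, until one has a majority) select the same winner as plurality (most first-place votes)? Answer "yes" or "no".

yes

Instant-runoff — R1 La Cantina 8, Nori 4, Bombay Grill 12, Basilico 15 (Nori out); R2 La Cantina 8, Bombay Grill 16, Basilico 15 (La Cantina out); R3 Bombay Grill 19, Basilico 20 (Basilico winner). Winner: Basilico.
Plurality — first-place votes: La Cantina 8, Nori 4, Bombay Grill 12, Basilico 15. Winner: Basilico.
The two methods agree.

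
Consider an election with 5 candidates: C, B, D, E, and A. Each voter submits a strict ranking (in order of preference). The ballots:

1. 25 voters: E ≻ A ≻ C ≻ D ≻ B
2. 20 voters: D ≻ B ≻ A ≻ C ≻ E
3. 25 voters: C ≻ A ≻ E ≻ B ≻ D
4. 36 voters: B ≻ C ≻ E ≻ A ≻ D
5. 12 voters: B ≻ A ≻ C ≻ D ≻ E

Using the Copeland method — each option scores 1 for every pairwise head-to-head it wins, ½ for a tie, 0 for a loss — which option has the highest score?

C: beats D, E, and A; loses to B → score 3.
B: beats C, D, E, and A → score 4.
D: loses to C, B, E, and A → score 0.
E: beats D and A; loses to C and B → score 2.
A: beats D; loses to C, B, and E → score 1.
B has the best pairwise record.

B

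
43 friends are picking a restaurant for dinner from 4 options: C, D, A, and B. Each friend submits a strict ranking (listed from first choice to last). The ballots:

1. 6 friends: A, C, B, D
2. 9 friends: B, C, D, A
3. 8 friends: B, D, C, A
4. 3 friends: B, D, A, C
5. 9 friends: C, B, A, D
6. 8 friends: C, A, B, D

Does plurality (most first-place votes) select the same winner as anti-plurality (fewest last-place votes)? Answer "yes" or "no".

Plurality — first-place votes: C 17, D 0, A 6, B 20. Winner: B.
Anti-plurality — last-place votes: C 3, D 23, A 17, B 0. Winner: B.
The two methods agree.

yes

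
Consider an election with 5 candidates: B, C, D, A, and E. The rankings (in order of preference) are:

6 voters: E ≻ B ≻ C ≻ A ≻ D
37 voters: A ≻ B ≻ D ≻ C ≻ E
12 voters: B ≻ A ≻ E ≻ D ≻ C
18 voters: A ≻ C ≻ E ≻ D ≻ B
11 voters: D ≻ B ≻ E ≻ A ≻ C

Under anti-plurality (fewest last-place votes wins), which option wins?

A

Last-place votes: B 18, C 23, D 6, A 0, E 37.
A is ranked last by the fewest voters, so A wins.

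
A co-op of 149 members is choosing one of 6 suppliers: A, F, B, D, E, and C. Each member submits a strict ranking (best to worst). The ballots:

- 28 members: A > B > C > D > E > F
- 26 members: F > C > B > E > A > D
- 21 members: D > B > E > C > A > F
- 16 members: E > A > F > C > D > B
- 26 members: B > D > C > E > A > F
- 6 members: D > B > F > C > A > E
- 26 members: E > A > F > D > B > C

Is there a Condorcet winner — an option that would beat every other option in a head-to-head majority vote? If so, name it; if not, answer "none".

B vs A: 79–70 for B.
B vs F: 81–68 for B.
B vs D: 80–69 for B.
B vs E: 107–42 for B.
B vs C: 107–42 for B.
B beats every other option head-to-head.

B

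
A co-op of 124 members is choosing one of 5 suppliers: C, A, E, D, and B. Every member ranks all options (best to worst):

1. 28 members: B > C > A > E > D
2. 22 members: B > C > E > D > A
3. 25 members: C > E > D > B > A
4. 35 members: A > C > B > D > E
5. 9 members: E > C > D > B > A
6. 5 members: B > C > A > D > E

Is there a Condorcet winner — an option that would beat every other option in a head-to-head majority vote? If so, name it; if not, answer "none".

C vs A: 89–35 for C.
C vs E: 115–9 for C.
C vs D: 124–0 for C.
C vs B: 69–55 for C.
C beats every other option head-to-head.

C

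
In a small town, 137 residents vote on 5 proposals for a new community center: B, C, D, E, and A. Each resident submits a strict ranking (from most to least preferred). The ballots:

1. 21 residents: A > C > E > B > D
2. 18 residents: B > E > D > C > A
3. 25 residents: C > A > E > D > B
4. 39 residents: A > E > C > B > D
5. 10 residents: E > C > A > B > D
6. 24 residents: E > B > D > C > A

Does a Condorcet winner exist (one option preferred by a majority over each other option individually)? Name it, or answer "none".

Checking pairwise contests:
C beats B 95–42.
E beats C 91–46.
B beats D 112–25.
A beats E 85–52.
C beats A 77–60.
Every option loses at least one head-to-head, so there is no Condorcet winner.

none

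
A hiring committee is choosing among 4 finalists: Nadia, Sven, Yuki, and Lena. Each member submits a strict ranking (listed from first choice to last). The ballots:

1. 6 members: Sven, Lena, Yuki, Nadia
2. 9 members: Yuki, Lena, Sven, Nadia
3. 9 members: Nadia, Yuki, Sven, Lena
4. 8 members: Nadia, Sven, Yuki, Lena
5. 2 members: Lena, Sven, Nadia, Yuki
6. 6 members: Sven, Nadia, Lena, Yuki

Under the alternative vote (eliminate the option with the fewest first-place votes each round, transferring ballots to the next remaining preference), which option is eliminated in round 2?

Round 1: Nadia 17, Sven 12, Yuki 9, Lena 2. Eliminate Lena.
Round 2: Nadia 17, Sven 14, Yuki 9. Eliminate Yuki.

Yuki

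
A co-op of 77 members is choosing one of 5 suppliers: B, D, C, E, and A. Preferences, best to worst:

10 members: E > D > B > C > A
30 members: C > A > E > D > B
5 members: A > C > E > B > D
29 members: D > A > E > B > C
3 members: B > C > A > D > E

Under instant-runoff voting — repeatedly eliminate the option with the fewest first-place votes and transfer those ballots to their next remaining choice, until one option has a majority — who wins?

Round 1: B 3, D 29, C 30, E 10, A 5. Eliminate B.
Round 2: D 29, C 33, E 10, A 5. Eliminate A.
Round 3: D 29, C 38, E 10. Eliminate E.
Round 4: D 39, C 38. D has a majority.

D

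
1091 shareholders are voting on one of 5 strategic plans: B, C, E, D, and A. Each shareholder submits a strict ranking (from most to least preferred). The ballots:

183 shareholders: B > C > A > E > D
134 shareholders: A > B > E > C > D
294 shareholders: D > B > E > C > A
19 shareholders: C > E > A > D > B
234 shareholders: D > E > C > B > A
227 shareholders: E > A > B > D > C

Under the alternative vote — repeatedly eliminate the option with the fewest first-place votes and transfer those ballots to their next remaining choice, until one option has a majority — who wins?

Round 1: B 183, C 19, E 227, D 528, A 134. Eliminate C.
Round 2: B 183, E 246, D 528, A 134. Eliminate A.
Round 3: B 317, E 246, D 528. Eliminate E.
Round 4: B 544, D 547. D has a majority.

D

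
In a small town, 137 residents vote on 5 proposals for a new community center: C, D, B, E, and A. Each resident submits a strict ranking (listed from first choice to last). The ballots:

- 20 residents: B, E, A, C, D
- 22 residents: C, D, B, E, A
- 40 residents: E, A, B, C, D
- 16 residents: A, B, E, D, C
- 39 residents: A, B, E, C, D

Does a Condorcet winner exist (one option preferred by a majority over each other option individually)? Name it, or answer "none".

Checking pairwise contests:
B beats C 115–22.
C beats D 121–16.
A beats B 95–42.
B beats E 97–40.
E beats A 82–55.
Every option loses at least one head-to-head, so there is no Condorcet winner.

none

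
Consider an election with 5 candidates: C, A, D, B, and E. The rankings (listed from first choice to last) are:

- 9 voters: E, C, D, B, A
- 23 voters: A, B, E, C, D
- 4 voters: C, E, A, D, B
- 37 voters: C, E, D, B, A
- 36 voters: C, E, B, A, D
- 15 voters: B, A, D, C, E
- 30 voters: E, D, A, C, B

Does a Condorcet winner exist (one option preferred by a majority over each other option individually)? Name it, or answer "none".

C

C vs A: 86–68 for C.
C vs D: 109–45 for C.
C vs B: 116–38 for C.
C vs E: 92–62 for C.
C beats every other option head-to-head.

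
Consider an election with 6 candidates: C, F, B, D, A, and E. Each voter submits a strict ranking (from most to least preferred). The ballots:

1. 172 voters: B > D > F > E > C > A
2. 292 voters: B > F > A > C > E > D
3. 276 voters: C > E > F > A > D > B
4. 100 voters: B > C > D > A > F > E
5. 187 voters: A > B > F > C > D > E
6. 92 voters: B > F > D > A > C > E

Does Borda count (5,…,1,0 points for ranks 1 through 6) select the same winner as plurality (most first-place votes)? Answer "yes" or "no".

yes

Borda — scores: C 3002, F 3541, B 4028, D 1727, A 2747, E 1740. Winner: B.
Plurality — first-place votes: C 276, F 0, B 656, D 0, A 187, E 0. Winner: B.
The two methods agree.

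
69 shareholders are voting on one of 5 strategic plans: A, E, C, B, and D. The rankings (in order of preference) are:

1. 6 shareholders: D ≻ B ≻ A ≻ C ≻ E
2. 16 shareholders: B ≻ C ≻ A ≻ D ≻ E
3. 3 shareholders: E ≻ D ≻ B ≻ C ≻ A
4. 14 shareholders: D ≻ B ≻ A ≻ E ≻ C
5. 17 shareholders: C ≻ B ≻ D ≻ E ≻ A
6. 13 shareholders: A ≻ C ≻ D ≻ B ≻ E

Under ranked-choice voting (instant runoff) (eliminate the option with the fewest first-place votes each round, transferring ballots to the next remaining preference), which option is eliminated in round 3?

B

Round 1: A 13, E 3, C 17, B 16, D 20. Eliminate E.
Round 2: A 13, C 17, B 16, D 23. Eliminate A.
Round 3: C 30, B 16, D 23. Eliminate B.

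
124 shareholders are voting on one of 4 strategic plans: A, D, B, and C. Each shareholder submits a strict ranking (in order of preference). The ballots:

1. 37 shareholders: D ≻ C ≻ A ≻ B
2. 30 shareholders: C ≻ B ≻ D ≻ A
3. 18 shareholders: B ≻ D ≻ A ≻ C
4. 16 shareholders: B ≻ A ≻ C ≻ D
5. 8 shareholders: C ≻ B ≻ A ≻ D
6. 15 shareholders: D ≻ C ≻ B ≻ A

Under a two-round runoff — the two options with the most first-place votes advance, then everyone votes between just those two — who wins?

Round 1 first-place votes: A 0, D 52, B 34, C 38.
D and C advance.
Runoff: D is preferred to C by 70 voters; C by 54.
D wins the runoff.

D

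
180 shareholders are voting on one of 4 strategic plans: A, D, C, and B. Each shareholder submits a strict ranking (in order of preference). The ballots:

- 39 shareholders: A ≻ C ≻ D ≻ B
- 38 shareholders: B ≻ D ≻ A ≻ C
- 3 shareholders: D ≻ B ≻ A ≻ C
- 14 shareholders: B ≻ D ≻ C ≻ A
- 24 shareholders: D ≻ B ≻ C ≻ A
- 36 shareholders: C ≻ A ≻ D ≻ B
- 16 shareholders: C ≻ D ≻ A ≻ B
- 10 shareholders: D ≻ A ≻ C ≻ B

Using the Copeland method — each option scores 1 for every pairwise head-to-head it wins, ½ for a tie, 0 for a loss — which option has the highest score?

A: beats B; ties C; loses to D → score 1.5.
D: beats A and B; loses to C → score 2.
C: beats D and B; ties A → score 2.5.
B: loses to A, D, and C → score 0.
C has the best pairwise record.

C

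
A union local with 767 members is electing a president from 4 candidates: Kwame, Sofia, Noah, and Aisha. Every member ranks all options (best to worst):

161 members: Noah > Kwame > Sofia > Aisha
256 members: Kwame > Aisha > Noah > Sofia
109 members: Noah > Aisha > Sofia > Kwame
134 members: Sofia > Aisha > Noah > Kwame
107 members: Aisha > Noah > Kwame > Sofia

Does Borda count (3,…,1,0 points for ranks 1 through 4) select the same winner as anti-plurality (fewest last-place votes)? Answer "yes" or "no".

Borda — scores: Kwame 1197, Sofia 672, Noah 1414, Aisha 1319. Winner: Noah.
Anti-plurality — last-place votes: Kwame 243, Sofia 363, Noah 0, Aisha 161. Winner: Noah.
The two methods agree.

yes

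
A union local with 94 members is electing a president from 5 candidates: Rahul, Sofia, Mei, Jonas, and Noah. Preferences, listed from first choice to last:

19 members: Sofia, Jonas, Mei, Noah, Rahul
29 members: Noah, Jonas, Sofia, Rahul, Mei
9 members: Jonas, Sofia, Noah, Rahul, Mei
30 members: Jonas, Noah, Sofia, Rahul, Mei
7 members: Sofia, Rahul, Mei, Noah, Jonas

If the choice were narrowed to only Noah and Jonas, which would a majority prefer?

Jonas

Voters preferring Noah to Jonas: 36; preferring Jonas to Noah: 58.
Jonas wins the head-to-head.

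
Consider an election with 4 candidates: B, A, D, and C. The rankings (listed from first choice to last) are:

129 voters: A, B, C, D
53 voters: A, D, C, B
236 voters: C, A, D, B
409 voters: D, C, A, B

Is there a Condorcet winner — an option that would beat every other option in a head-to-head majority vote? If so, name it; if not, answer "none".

none

Checking pairwise contests:
A beats B 827–0.
C beats A 645–182.
A beats D 418–409.
D beats C 462–365.
Every option loses at least one head-to-head, so there is no Condorcet winner.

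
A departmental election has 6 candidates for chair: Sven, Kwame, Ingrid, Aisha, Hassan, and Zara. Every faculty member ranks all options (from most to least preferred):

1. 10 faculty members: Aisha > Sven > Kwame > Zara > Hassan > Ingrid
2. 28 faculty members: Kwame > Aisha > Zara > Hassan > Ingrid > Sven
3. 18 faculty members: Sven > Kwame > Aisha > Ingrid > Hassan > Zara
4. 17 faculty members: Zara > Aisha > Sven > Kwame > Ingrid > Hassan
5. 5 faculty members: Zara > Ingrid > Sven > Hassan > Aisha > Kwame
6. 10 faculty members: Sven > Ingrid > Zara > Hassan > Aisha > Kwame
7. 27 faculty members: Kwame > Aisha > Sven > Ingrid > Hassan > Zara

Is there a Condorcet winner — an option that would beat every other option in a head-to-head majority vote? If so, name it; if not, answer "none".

Checking pairwise contests:
Aisha beats Sven 82–33.
Sven beats Kwame 60–55.
Sven beats Ingrid 82–33.
Kwame beats Aisha 73–42.
Sven beats Hassan 87–28.
Sven beats Zara 65–50.
Every option loses at least one head-to-head, so there is no Condorcet winner.

none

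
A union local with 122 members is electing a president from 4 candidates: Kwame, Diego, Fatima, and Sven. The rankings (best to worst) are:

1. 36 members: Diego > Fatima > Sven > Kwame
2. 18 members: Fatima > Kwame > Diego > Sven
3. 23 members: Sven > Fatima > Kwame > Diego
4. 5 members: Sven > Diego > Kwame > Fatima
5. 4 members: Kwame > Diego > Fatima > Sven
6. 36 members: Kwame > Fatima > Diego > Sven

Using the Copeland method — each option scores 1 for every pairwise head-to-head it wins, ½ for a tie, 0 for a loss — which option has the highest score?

Kwame: beats Diego; loses to Fatima and Sven → score 1.
Diego: beats Sven; loses to Kwame and Fatima → score 1.
Fatima: beats Kwame, Diego, and Sven → score 3.
Sven: beats Kwame; loses to Diego and Fatima → score 1.
Fatima has the best pairwise record.

Fatima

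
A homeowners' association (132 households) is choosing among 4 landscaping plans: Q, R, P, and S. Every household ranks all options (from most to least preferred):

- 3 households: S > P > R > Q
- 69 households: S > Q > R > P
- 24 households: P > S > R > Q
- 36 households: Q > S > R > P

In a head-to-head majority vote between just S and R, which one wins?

S

Voters preferring S to R: 132; preferring R to S: 0.
S wins the head-to-head.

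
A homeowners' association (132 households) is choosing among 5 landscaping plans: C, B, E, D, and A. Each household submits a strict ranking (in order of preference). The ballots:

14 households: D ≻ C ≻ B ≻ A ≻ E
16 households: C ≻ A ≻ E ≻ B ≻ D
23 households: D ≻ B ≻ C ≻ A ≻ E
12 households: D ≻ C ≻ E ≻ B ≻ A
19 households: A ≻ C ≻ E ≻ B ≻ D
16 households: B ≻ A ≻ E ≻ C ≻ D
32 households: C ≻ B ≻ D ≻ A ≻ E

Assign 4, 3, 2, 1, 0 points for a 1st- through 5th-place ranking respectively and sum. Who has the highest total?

C

C: 14·3 + 16·4 + 23·2 + 12·3 + 19·3 + 16·1 + 32·4 = 389
B: 14·2 + 16·1 + 23·3 + 12·1 + 19·1 + 16·4 + 32·3 = 304
E: 14·0 + 16·2 + 23·0 + 12·2 + 19·2 + 16·2 + 32·0 = 126
D: 14·4 + 16·0 + 23·4 + 12·4 + 19·0 + 16·0 + 32·2 = 260
A: 14·1 + 16·3 + 23·1 + 12·0 + 19·4 + 16·3 + 32·1 = 241
C has the highest Borda score (389).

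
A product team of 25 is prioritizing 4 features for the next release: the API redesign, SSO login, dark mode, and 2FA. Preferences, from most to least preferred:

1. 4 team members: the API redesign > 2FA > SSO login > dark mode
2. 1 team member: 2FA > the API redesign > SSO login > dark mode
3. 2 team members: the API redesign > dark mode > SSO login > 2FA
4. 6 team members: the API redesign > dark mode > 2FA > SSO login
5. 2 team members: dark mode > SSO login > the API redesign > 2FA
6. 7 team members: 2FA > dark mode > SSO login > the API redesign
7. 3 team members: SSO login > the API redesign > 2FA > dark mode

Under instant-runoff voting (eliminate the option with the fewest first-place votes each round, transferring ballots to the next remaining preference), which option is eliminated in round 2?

Round 1: the API redesign 12, SSO login 3, dark mode 2, 2FA 8. Eliminate dark mode.
Round 2: the API redesign 12, SSO login 5, 2FA 8. Eliminate SSO login.

SSO login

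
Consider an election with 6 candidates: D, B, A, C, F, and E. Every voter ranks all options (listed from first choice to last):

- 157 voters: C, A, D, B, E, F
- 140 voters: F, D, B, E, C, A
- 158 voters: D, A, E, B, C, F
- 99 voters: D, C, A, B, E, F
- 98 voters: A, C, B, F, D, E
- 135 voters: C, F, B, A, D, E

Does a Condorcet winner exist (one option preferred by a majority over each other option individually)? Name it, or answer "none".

D vs B: 554–233 for D.
D vs A: 397–390 for D.
D vs C: 397–390 for D.
D vs F: 414–373 for D.
D vs E: 787–0 for D.
D beats every other option head-to-head.

D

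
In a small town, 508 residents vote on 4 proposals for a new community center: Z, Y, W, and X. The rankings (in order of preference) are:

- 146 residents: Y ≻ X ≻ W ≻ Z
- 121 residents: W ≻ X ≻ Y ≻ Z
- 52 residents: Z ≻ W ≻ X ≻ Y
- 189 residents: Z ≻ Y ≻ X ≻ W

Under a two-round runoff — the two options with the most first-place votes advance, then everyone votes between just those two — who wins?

Round 1 first-place votes: Z 241, Y 146, W 121, X 0.
Z and Y advance.
Runoff: Z is preferred to Y by 241 voters; Y by 267.
Y wins the runoff.

Y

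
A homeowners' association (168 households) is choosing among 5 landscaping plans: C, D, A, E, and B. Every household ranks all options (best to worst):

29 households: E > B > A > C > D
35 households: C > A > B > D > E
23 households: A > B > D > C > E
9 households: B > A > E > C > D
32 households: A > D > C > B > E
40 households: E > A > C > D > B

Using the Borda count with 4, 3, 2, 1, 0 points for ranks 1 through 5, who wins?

A

C: 29·1 + 35·4 + 23·1 + 9·1 + 32·2 + 40·2 = 345
D: 29·0 + 35·1 + 23·2 + 9·0 + 32·3 + 40·1 = 217
A: 29·2 + 35·3 + 23·4 + 9·3 + 32·4 + 40·3 = 530
E: 29·4 + 35·0 + 23·0 + 9·2 + 32·0 + 40·4 = 294
B: 29·3 + 35·2 + 23·3 + 9·4 + 32·1 + 40·0 = 294
A has the highest Borda score (530).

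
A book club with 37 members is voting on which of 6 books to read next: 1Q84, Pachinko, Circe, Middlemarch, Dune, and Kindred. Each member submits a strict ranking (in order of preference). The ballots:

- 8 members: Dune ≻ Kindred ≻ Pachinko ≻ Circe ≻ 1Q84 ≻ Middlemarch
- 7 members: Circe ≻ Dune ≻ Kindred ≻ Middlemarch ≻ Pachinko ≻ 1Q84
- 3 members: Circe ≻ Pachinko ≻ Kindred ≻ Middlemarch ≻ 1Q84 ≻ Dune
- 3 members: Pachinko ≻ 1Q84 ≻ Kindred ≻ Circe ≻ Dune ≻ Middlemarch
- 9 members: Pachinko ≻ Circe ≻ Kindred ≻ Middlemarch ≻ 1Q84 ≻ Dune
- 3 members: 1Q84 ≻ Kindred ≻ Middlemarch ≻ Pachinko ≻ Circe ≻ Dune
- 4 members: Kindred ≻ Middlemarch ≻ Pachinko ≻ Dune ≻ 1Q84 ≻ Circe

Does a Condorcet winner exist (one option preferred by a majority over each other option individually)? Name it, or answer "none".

none

Checking pairwise contests:
Pachinko beats 1Q84 34–3.
Kindred beats Pachinko 22–15.
Pachinko beats Circe 27–10.
Pachinko beats Middlemarch 23–14.
Pachinko beats Dune 22–15.
Circe beats Kindred 19–18.
Every option loses at least one head-to-head, so there is no Condorcet winner.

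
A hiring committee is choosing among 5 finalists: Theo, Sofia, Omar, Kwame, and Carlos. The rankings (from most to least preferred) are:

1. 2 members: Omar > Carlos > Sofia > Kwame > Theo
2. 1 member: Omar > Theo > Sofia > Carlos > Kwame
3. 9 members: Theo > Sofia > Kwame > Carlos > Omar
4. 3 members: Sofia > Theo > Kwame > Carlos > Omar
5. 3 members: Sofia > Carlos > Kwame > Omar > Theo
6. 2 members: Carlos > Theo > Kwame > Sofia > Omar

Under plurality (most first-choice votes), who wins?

Theo

First-place votes: Theo 9, Sofia 6, Omar 3, Kwame 0, Carlos 2.
Theo has the most first-place votes.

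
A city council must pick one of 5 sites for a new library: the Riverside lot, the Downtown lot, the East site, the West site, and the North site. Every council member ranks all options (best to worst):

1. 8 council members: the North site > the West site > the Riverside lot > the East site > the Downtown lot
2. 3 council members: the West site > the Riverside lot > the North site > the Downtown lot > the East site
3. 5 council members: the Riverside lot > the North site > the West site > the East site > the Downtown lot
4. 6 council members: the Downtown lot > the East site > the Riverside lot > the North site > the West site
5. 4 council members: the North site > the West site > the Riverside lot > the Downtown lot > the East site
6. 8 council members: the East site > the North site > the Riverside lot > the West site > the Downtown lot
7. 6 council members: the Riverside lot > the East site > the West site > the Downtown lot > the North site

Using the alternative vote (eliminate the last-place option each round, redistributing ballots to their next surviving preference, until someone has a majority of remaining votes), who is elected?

Round 1: the Riverside lot 11, the Downtown lot 6, the East site 8, the West site 3, the North site 12. Eliminate the West site.
Round 2: the Riverside lot 14, the Downtown lot 6, the East site 8, the North site 12. Eliminate the Downtown lot.
Round 3: the Riverside lot 14, the East site 14, the North site 12. Eliminate the North site.
Round 4: the Riverside lot 26, the East site 14. The Riverside lot has a majority.

the Riverside lot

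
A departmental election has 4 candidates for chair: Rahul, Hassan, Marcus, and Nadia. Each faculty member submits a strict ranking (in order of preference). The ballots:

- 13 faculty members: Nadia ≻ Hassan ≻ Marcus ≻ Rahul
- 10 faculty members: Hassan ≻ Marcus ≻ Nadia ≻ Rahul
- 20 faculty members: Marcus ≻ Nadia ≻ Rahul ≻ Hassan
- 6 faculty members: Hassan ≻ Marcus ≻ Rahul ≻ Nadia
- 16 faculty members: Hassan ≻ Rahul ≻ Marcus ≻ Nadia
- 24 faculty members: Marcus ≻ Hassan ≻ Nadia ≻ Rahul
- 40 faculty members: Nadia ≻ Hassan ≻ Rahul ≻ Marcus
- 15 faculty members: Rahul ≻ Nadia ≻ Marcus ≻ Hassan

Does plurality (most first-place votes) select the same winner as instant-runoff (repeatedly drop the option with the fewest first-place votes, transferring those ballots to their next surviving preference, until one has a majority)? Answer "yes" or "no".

Plurality — first-place votes: Rahul 15, Hassan 32, Marcus 44, Nadia 53. Winner: Nadia.
Instant-runoff — R1 Rahul 15, Hassan 32, Marcus 44, Nadia 53 (Rahul out); R2 Hassan 32, Marcus 44, Nadia 68 (Hassan out); R3 Marcus 76, Nadia 68 (Marcus winner). Winner: Marcus.
The two methods disagree.

no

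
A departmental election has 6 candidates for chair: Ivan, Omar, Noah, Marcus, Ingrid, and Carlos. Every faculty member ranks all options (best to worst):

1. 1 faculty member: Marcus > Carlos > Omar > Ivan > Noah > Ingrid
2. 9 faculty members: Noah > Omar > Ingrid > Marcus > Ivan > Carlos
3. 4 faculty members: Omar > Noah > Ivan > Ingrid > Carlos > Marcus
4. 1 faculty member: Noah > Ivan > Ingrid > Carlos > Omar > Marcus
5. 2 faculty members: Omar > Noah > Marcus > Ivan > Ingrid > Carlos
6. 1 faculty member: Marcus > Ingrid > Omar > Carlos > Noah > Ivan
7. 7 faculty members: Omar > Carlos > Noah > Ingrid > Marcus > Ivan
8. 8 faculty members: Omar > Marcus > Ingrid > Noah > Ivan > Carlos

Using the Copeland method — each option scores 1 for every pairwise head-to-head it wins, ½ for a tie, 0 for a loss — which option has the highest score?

Omar

Ivan: beats Carlos; loses to Omar, Noah, Marcus, and Ingrid → score 1.
Omar: beats Ivan, Noah, Marcus, Ingrid, and Carlos → score 5.
Noah: beats Ivan, Marcus, Ingrid, and Carlos; loses to Omar → score 4.
Marcus: beats Ivan and Carlos; loses to Omar, Noah, and Ingrid → score 2.
Ingrid: beats Ivan, Marcus, and Carlos; loses to Omar and Noah → score 3.
Carlos: loses to Ivan, Omar, Noah, Marcus, and Ingrid → score 0.
Omar has the best pairwise record.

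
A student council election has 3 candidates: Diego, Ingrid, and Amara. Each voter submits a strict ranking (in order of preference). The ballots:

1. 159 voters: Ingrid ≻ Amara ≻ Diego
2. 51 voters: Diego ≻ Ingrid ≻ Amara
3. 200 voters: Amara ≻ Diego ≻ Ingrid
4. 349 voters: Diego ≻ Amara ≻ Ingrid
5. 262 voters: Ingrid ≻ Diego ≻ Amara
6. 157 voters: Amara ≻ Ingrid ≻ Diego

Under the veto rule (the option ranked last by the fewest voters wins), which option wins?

Amara

Last-place votes: Diego 316, Ingrid 549, Amara 313.
Amara is ranked last by the fewest voters, so Amara wins.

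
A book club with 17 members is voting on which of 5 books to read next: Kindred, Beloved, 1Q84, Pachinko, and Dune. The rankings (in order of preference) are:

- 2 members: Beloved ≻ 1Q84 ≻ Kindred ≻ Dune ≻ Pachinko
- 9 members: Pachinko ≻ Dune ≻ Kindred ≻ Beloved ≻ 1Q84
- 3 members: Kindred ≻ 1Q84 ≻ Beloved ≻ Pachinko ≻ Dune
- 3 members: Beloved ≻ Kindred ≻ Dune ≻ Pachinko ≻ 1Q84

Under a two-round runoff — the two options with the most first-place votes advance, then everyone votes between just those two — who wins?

Round 1 first-place votes: Kindred 3, Beloved 5, 1Q84 0, Pachinko 9, Dune 0.
Pachinko and Beloved advance.
Runoff: Pachinko is preferred to Beloved by 9 voters; Beloved by 8.
Pachinko wins the runoff.

Pachinko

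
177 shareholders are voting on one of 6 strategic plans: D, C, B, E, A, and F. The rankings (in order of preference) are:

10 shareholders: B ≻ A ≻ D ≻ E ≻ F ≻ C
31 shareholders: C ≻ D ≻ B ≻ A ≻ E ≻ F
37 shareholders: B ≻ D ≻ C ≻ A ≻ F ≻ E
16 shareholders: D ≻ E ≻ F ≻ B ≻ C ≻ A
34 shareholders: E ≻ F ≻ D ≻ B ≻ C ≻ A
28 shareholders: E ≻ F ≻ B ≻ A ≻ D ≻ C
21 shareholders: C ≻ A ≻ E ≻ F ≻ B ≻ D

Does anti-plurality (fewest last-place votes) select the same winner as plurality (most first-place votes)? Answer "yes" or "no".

no

Anti-plurality — last-place votes: D 21, C 38, B 0, E 37, A 50, F 31. Winner: B.
Plurality — first-place votes: D 16, C 52, B 47, E 62, A 0, F 0. Winner: E.
The two methods disagree.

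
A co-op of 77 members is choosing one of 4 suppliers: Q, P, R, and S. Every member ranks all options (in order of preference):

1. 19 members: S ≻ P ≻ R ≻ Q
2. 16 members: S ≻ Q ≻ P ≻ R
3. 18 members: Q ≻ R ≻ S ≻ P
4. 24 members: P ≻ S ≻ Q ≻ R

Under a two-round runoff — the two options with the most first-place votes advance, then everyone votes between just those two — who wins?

S

Round 1 first-place votes: Q 18, P 24, R 0, S 35.
S and P advance.
Runoff: S is preferred to P by 53 voters; P by 24.
S wins the runoff.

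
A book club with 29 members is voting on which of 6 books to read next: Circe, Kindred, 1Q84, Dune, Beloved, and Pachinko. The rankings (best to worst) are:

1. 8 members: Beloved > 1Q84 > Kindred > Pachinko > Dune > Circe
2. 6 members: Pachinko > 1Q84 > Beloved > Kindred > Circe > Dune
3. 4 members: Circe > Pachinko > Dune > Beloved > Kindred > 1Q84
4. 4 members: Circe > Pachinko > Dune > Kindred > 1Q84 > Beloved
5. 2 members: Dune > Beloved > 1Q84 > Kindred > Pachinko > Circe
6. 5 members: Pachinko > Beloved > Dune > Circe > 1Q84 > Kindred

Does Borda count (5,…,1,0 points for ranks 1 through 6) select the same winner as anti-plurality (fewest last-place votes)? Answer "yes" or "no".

yes

Borda — scores: Circe 56, Kindred 52, 1Q84 71, Dune 57, Beloved 94, Pachinko 105. Winner: Pachinko.
Anti-plurality — last-place votes: Circe 10, Kindred 5, 1Q84 4, Dune 6, Beloved 4, Pachinko 0. Winner: Pachinko.
The two methods agree.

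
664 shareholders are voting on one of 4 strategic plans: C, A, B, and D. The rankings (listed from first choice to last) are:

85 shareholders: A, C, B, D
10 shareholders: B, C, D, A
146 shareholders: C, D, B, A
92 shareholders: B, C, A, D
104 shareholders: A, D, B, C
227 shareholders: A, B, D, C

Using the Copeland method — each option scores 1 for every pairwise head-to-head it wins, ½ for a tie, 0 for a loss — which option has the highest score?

A

C: beats D; loses to A and B → score 1.
A: beats C, B, and D → score 3.
B: beats C and D; loses to A → score 2.
D: loses to C, A, and B → score 0.
A has the best pairwise record.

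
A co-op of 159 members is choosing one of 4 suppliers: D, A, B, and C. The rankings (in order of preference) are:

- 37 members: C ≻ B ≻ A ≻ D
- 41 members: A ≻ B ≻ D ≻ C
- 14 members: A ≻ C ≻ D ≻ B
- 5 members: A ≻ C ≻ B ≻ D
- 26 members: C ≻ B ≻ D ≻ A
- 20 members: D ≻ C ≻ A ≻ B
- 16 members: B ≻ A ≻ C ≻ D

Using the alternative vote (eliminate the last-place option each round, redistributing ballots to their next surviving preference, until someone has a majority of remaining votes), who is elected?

C

Round 1: D 20, A 60, B 16, C 63. Eliminate B.
Round 2: D 20, A 76, C 63. Eliminate D.
Round 3: A 76, C 83. C has a majority.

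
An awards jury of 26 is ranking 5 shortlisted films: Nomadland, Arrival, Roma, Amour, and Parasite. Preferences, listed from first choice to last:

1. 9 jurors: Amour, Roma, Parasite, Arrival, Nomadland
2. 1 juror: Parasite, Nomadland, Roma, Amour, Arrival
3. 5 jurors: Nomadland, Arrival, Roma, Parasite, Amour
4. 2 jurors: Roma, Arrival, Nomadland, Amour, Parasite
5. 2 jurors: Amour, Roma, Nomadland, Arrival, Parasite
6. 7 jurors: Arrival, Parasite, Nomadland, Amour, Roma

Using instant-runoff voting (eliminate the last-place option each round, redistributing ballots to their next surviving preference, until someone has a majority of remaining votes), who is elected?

Round 1: Nomadland 5, Arrival 7, Roma 2, Amour 11, Parasite 1. Eliminate Parasite.
Round 2: Nomadland 6, Arrival 7, Roma 2, Amour 11. Eliminate Roma.
Round 3: Nomadland 6, Arrival 9, Amour 11. Eliminate Nomadland.
Round 4: Arrival 14, Amour 12. Arrival has a majority.

Arrival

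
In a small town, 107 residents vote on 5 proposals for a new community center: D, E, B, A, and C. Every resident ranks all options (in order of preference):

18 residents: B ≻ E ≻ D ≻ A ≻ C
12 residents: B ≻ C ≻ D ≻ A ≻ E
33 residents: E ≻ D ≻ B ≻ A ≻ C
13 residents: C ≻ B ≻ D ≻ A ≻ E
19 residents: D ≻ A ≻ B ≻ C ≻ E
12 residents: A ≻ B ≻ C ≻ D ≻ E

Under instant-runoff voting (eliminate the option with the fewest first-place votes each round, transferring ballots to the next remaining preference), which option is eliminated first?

A

Round 1: D 19, E 33, B 30, A 12, C 13. Eliminate A.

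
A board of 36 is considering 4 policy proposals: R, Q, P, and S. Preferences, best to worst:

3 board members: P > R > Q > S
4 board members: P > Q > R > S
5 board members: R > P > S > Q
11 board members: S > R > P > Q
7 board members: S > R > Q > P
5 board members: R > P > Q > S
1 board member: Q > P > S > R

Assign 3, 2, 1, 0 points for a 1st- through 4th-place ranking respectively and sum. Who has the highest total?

R: 3·2 + 4·1 + 5·3 + 11·2 + 7·2 + 5·3 + 1·0 = 76
Q: 3·1 + 4·2 + 5·0 + 11·0 + 7·1 + 5·1 + 1·3 = 26
P: 3·3 + 4·3 + 5·2 + 11·1 + 7·0 + 5·2 + 1·2 = 54
S: 3·0 + 4·0 + 5·1 + 11·3 + 7·3 + 5·0 + 1·1 = 60
R has the highest Borda score (76).

R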